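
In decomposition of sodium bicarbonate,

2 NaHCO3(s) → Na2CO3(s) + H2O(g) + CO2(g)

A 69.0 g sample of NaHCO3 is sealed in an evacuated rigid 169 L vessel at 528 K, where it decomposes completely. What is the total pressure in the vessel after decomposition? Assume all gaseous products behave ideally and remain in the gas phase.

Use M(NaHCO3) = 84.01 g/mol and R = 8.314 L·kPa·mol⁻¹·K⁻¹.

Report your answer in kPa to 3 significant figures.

n(NaHCO3) = 69.0 / 84.01 = 0.8213 mol
n(gas produced) = (2/2) × 0.8213 = 0.8213 mol
P = nRT/V = 0.8213 × 8.314 × 528 / 169 = 21.33 kPa

21.3 kPa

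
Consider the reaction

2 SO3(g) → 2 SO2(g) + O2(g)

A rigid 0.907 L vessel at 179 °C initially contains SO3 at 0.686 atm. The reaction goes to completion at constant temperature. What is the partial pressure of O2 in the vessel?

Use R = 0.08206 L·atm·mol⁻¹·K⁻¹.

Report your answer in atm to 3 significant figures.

0.343 atm

n(SO3)₀ = PV/RT = (0.686 × 0.907) / (0.08206 × 452.15) = 0.01677 mol
n(O2) = (1/2) × 0.01677 = 0.008385 mol
P(O2) = nRT/V = 0.008385 × 0.08206 × 452.15 / 0.907 = 0.3430 atm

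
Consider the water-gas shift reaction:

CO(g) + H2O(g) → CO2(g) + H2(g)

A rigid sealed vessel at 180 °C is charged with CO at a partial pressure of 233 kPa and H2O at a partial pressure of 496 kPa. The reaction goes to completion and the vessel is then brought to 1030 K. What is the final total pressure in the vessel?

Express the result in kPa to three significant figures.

1660 kPa

At constant V, partial pressures at 180 °C are proportional to moles, so apply stoichiometry directly to pressures.
P(H2O) required for 233 kPa of CO = (1/1) × 233 = 233.0 kPa; available 496 kPa, so CO is limiting.
P(H2O) remaining = 496 − (1/1) × 233 = 263.0 kPa
P(gaseous products) = (1+1)/1 × 233 = 466.0 kPa
P_total at 180 °C = 263.0 + 466.0 = 729.0 kPa
Scaling to 1030 K: P = 729.0 × 1030/453.15 = 1657 kPa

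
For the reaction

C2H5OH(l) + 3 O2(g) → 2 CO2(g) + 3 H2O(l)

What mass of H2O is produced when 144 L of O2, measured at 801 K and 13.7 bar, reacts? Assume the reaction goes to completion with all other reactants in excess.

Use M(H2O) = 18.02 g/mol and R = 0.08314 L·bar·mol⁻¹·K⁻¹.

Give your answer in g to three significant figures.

534 g

n(O2) = PV/RT = (13.7 × 144) / (0.08314 × 801) = 29.62 mol
n(H2O) = (3/3) × 29.62 = 29.62 mol
m(H2O) = 29.62 × 18.02 = 533.8 g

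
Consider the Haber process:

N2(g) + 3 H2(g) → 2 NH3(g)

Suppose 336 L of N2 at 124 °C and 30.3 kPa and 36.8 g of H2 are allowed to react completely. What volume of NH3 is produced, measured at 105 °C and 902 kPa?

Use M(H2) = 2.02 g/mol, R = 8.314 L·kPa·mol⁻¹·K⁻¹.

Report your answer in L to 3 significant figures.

21.5 L

n(N2) = PV/RT = (30.3 × 336) / (8.314 × 397.15) = 3.083 mol
n(H2) = 36.8 / 2.02 = 18.22 mol
For 3.083 mol N2, stoichiometry requires (3/1) × 3.083 = 9.249 mol H2; 18.22 mol is available, so N2 is limiting.
n(NH3) = (2/1) × 3.083 = 6.166 mol
V(NH3) = nRT/P = 6.166 × 8.314 × 378.15 / 902 = 21.49 L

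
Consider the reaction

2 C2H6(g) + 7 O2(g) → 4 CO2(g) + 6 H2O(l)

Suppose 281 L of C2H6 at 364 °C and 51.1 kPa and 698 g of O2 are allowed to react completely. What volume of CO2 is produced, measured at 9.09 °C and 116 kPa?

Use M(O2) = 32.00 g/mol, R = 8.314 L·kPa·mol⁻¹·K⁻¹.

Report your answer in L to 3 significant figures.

n(C2H6) = PV/RT = (51.1 × 281) / (8.314 × 637.15) = 2.711 mol
n(O2) = 698 / 32.00 = 21.81 mol
For 2.711 mol C2H6, stoichiometry requires (7/2) × 2.711 = 9.489 mol O2; 21.81 mol is available, so C2H6 is limiting.
n(CO2) = (4/2) × 2.711 = 5.422 mol
V(CO2) = nRT/P = 5.422 × 8.314 × 282.24 / 116 = 109.7 L

110 L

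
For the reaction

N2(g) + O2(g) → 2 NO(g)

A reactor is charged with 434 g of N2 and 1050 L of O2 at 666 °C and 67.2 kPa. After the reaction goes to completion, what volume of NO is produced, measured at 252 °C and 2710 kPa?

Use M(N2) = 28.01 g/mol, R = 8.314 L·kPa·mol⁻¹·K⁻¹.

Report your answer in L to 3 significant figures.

29.1 L

n(N2) = 434 / 28.01 = 15.49 mol
n(O2) = PV/RT = (67.2 × 1050) / (8.314 × 939.15) = 9.037 mol
For 15.49 mol N2, stoichiometry requires (1/1) × 15.49 = 15.49 mol O2; 9.037 mol is available, so O2 is limiting.
n(NO) = (2/1) × 9.037 = 18.07 mol
V(NO) = nRT/P = 18.07 × 8.314 × 525.15 / 2710 = 29.11 L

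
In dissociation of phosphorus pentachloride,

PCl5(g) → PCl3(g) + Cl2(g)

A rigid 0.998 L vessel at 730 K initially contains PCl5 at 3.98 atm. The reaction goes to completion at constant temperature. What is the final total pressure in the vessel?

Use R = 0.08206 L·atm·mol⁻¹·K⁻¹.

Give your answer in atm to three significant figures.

7.96 atm

Since T and V are fixed, P_final/P_initial = n_final/n_initial = 2/1.
P_final = (2/1) × 3.98 = 7.960 atm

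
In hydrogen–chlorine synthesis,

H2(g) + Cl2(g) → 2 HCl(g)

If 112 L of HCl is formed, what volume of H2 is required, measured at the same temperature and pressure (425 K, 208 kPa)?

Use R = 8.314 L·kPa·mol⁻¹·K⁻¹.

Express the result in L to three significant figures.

At constant T and P, gas volumes are in the mole ratio: V(H2) = (1/2) × 112 = 56.00 L

56.0 L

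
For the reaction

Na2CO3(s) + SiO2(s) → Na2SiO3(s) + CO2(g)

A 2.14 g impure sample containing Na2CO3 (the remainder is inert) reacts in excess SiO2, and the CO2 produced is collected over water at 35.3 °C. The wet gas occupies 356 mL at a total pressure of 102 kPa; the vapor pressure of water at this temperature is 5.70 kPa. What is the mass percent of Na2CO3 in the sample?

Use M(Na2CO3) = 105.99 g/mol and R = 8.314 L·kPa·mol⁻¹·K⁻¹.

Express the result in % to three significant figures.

66.2 %

P(CO2) = 102 − 5.70 = 96.30 kPa
n(CO2) = PV/RT = (96.30 × 0.3560) / (8.314 × 308.45) = 0.01337 mol
n(Na2CO3) = (1/1) × 0.01337 = 0.01337 mol
m(Na2CO3) = 0.01337 × 105.99 = 1.417 g
%Na2CO3 = 1.417 / 2.14 × 100 = 66.21%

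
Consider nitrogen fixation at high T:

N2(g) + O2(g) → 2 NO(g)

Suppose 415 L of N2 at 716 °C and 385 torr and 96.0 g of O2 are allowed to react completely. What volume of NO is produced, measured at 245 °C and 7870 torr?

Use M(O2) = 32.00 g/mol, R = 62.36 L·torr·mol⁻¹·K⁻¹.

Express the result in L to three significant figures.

n(N2) = PV/RT = (385 × 415) / (62.36 × 989.15) = 2.590 mol
n(O2) = 96.0 / 32.00 = 3.000 mol
For 2.590 mol N2, stoichiometry requires (1/1) × 2.590 = 2.590 mol O2; 3.000 mol is available, so N2 is limiting.
n(NO) = (2/1) × 2.590 = 5.180 mol
V(NO) = nRT/P = 5.180 × 62.36 × 518.15 / 7870 = 21.27 L

21.3 L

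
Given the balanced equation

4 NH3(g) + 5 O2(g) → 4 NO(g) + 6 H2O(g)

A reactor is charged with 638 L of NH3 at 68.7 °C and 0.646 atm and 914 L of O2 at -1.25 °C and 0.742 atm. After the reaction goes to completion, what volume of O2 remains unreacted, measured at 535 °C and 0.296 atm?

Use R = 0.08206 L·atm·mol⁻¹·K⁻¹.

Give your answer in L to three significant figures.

2700 L

n(NH3) = PV/RT = (0.646 × 638) / (0.08206 × 341.85) = 14.69 mol
n(O2) = PV/RT = (0.742 × 914) / (0.08206 × 271.9) = 30.40 mol
For 14.69 mol NH3, stoichiometry requires (5/4) × 14.69 = 18.36 mol O2; 30.40 mol is available, so NH3 is limiting.
n(O2) consumed = (5/4) × 14.69 = 18.36 mol; remaining = 30.40 − 18.36 = 12.04 mol
V(O2) = nRT/P = 12.04 × 0.08206 × 808.15 / 0.296 = 2697 L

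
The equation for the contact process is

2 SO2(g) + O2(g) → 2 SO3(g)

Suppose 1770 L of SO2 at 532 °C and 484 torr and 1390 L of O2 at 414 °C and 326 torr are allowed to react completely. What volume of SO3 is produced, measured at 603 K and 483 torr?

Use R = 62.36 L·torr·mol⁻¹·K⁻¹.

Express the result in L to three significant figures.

1330 L

n(SO2) = PV/RT = (484 × 1770) / (62.36 × 805.15) = 17.06 mol
n(O2) = PV/RT = (326 × 1390) / (62.36 × 687.15) = 10.57 mol
For 17.06 mol SO2, stoichiometry requires (1/2) × 17.06 = 8.530 mol O2; 10.57 mol is available, so SO2 is limiting.
n(SO3) = (2/2) × 17.06 = 17.06 mol
V(SO3) = nRT/P = 17.06 × 62.36 × 603 / 483 = 1328 L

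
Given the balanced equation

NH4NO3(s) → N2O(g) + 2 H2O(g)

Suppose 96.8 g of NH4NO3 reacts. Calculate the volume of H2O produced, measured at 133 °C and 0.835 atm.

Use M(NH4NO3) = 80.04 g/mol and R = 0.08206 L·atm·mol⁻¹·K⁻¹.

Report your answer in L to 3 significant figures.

96.5 L

n(NH4NO3) = 96.80 / 80.04 = 1.209 mol
n(H2O) = (2/1) × 1.209 = 2.418 mol
V = nRT/P = 2.418 × 0.08206 × 406.15 / 0.835 = 96.51 L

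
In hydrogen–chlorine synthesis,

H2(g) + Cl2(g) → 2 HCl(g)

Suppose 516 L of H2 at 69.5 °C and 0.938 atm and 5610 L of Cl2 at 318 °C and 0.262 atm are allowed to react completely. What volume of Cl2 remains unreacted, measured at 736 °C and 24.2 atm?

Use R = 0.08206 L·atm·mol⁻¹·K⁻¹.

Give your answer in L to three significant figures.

n(H2) = PV/RT = (0.938 × 516) / (0.08206 × 342.65) = 17.21 mol
n(Cl2) = PV/RT = (0.262 × 5610) / (0.08206 × 591.15) = 30.30 mol
For 17.21 mol H2, stoichiometry requires (1/1) × 17.21 = 17.21 mol Cl2; 30.30 mol is available, so H2 is limiting.
n(Cl2) consumed = (1/1) × 17.21 = 17.21 mol; remaining = 30.30 − 17.21 = 13.09 mol
V(Cl2) = nRT/P = 13.09 × 0.08206 × 1009.15 / 24.2 = 44.79 L

44.8 L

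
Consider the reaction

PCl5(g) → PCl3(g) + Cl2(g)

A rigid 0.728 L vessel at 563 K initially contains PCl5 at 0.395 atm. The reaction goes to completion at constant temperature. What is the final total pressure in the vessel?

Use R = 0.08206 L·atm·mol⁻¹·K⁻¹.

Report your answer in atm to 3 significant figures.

0.790 atm

At constant T and V, P ∝ n(gas): 1 mol gas → 2 mol gas.
P_final = (2/1) × 0.395 = 0.7900 atm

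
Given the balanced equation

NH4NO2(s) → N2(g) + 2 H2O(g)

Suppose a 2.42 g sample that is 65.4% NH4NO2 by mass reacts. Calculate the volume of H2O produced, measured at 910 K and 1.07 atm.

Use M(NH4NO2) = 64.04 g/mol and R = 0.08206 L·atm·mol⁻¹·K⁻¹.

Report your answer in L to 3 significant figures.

mass of NH4NO2 = 2.42 × 65.4/100 = 1.583 g
n(NH4NO2) = 1.583 / 64.04 = 0.02472 mol
n(H2O) = (2/1) × 0.02472 = 0.04944 mol
V = nRT/P = 0.04944 × 0.08206 × 910 / 1.07 = 3.450 L

3.45 L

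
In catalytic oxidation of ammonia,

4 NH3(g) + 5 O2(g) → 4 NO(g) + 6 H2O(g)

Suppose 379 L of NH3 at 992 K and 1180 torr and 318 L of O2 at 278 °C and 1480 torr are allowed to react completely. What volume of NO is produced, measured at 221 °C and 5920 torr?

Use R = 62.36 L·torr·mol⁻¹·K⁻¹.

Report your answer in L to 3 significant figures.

n(NH3) = PV/RT = (1180 × 379) / (62.36 × 992) = 7.229 mol
n(O2) = PV/RT = (1480 × 318) / (62.36 × 551.15) = 13.69 mol
For 7.229 mol NH3, stoichiometry requires (5/4) × 7.229 = 9.036 mol O2; 13.69 mol is available, so NH3 is limiting.
n(NO) = (4/4) × 7.229 = 7.229 mol
V(NO) = nRT/P = 7.229 × 62.36 × 494.15 / 5920 = 37.63 L

37.6 L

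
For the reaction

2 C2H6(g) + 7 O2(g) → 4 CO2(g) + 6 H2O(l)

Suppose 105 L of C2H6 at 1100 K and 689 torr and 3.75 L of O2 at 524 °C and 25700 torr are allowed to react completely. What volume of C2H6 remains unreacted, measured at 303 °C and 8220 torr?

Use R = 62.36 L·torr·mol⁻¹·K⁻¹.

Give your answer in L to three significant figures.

2.19 L

n(C2H6) = PV/RT = (689 × 105) / (62.36 × 1100) = 1.055 mol
n(O2) = PV/RT = (25700 × 3.75) / (62.36 × 797.15) = 1.939 mol
For 1.055 mol C2H6, stoichiometry requires (7/2) × 1.055 = 3.692 mol O2; 1.939 mol is available, so O2 is limiting.
n(C2H6) consumed = (2/7) × 1.939 = 0.5540 mol; remaining = 1.055 − 0.5540 = 0.5010 mol
V(C2H6) = nRT/P = 0.5010 × 62.36 × 576.15 / 8220 = 2.190 L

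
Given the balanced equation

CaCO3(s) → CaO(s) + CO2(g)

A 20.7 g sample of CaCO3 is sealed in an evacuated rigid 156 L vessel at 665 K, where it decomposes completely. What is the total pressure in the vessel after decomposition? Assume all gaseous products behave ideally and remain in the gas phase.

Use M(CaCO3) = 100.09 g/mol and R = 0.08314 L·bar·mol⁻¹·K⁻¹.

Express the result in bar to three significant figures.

n(CaCO3) = 20.7 / 100.09 = 0.2068 mol
n(gas produced) = (1/1) × 0.2068 = 0.2068 mol
P = nRT/V = 0.2068 × 0.08314 × 665 / 156 = 0.07329 bar

0.0733 bar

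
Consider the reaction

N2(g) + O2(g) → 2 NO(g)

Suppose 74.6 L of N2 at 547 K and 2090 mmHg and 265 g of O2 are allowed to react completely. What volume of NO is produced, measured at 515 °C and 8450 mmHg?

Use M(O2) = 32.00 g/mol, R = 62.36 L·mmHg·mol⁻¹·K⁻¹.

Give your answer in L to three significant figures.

53.2 L

n(N2) = PV/RT = (2090 × 74.6) / (62.36 × 547) = 4.571 mol
n(O2) = 265 / 32.00 = 8.281 mol
For 4.571 mol N2, stoichiometry requires (1/1) × 4.571 = 4.571 mol O2; 8.281 mol is available, so N2 is limiting.
n(NO) = (2/1) × 4.571 = 9.142 mol
V(NO) = nRT/P = 9.142 × 62.36 × 788.15 / 8450 = 53.17 L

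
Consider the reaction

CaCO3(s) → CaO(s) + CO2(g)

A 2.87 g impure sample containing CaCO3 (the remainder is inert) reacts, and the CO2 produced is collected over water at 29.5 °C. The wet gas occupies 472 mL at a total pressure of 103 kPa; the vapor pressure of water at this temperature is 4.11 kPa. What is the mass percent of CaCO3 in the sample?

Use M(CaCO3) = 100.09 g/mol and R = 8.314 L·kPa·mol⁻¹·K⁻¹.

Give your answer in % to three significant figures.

64.7 %

P(CO2) = 103 − 4.11 = 98.89 kPa
n(CO2) = PV/RT = (98.89 × 0.4720) / (8.314 × 302.65) = 0.01855 mol
n(CaCO3) = (1/1) × 0.01855 = 0.01855 mol
m(CaCO3) = 0.01855 × 100.09 = 1.857 g
%CaCO3 = 1.857 / 2.87 × 100 = 64.70%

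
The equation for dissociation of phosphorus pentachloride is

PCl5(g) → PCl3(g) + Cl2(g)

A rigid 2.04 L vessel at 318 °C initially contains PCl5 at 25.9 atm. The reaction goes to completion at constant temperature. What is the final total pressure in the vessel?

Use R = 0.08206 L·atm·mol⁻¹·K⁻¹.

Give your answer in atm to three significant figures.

51.8 atm

Rigid vessel, constant T ⇒ P scales with total gas moles (1 → 2).
P_final = (2/1) × 25.9 = 51.80 atm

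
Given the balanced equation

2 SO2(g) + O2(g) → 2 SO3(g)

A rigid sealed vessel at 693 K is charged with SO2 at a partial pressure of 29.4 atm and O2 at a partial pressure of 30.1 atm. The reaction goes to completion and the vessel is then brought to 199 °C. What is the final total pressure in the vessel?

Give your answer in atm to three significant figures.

At constant V, partial pressures at 693 K are proportional to moles, so apply stoichiometry directly to pressures.
P(O2) required for 29.4 atm of SO2 = (1/2) × 29.4 = 14.70 atm; available 30.1 atm, so SO2 is limiting.
P(O2) remaining = 30.1 − (1/2) × 29.4 = 15.40 atm
P(gaseous products) = (2)/2 × 29.4 = 29.40 atm
P_total at 693 K = 15.40 + 29.40 = 44.80 atm
Scaling to 199 °C: P = 44.80 × 472.15/693 = 30.52 atm

30.5 atm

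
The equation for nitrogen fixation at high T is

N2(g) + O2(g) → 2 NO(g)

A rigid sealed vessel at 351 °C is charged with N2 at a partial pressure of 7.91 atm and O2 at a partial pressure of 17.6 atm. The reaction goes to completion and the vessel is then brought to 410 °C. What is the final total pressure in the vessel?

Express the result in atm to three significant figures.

At constant V, partial pressures at 351 °C are proportional to moles, so apply stoichiometry directly to pressures.
P(O2) required for 7.91 atm of N2 = (1/1) × 7.91 = 7.910 atm; available 17.6 atm, so N2 is limiting.
P(O2) remaining = 17.6 − (1/1) × 7.91 = 9.690 atm
P(gaseous products) = (2)/1 × 7.91 = 15.82 atm
P_total at 351 °C = 9.690 + 15.82 = 25.51 atm
Scaling to 410 °C: P = 25.51 × 683.15/624.15 = 27.92 atm

27.9 atm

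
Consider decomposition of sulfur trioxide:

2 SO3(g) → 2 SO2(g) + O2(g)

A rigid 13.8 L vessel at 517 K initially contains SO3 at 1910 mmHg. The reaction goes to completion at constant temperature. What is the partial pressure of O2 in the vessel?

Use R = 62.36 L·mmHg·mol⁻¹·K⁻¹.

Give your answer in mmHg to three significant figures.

n(SO3)₀ = PV/RT = (1910 × 13.8) / (62.36 × 517) = 0.8176 mol
n(O2) = (1/2) × 0.8176 = 0.4088 mol
P(O2) = nRT/V = 0.4088 × 62.36 × 517 / 13.8 = 955.1 mmHg

955 mmHg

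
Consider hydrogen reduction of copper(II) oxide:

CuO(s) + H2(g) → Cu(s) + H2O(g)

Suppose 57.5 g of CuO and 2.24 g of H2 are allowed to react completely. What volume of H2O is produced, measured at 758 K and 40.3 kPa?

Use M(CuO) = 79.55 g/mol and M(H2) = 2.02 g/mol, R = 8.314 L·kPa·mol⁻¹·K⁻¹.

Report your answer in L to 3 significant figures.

113 L

n(CuO) = 57.5 / 79.55 = 0.7228 mol
n(H2) = 2.24 / 2.02 = 1.109 mol
For 0.7228 mol CuO, stoichiometry requires (1/1) × 0.7228 = 0.7228 mol H2; 1.109 mol is available, so CuO is limiting.
n(H2O) = (1/1) × 0.7228 = 0.7228 mol
V(H2O) = nRT/P = 0.7228 × 8.314 × 758 / 40.3 = 113.0 L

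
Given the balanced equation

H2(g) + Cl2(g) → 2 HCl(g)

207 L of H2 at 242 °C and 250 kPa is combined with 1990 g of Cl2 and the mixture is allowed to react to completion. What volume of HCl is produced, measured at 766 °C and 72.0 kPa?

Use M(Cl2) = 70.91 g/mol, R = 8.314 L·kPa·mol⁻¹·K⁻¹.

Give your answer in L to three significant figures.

2900 L

n(H2) = PV/RT = (250 × 207) / (8.314 × 515.15) = 12.08 mol
n(Cl2) = 1990 / 70.91 = 28.06 mol
For 12.08 mol H2, stoichiometry requires (1/1) × 12.08 = 12.08 mol Cl2; 28.06 mol is available, so H2 is limiting.
n(HCl) = (2/1) × 12.08 = 24.16 mol
V(HCl) = nRT/P = 24.16 × 8.314 × 1039.15 / 72.0 = 2899 L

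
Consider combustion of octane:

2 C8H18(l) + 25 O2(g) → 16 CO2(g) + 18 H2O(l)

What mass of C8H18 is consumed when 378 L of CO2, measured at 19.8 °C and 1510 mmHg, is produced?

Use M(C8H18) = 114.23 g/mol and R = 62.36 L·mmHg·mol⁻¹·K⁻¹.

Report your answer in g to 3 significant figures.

446 g

n(CO2) = PV/RT = (1510 × 378) / (62.36 × 292.95) = 31.24 mol
n(C8H18) = (2/16) × 31.24 = 3.905 mol
m(C8H18) = 3.905 × 114.23 = 446.1 g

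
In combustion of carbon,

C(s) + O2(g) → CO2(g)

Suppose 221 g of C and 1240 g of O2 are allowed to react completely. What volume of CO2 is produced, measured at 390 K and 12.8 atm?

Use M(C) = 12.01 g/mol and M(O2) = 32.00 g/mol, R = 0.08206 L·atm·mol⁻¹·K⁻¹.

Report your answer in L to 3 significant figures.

n(C) = 221 / 12.01 = 18.40 mol
n(O2) = 1240 / 32.00 = 38.75 mol
For 18.40 mol C, stoichiometry requires (1/1) × 18.40 = 18.40 mol O2; 38.75 mol is available, so C is limiting.
n(CO2) = (1/1) × 18.40 = 18.40 mol
V(CO2) = nRT/P = 18.40 × 0.08206 × 390 / 12.8 = 46.00 L

46.0 L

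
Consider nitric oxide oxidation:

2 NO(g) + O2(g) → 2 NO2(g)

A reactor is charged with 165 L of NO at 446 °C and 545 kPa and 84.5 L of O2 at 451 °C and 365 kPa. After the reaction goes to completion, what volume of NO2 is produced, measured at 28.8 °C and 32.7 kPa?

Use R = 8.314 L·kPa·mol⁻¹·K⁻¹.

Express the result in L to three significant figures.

n(NO) = PV/RT = (545 × 165) / (8.314 × 719.15) = 15.04 mol
n(O2) = PV/RT = (365 × 84.5) / (8.314 × 724.15) = 5.123 mol
For 15.04 mol NO, stoichiometry requires (1/2) × 15.04 = 7.520 mol O2; 5.123 mol is available, so O2 is limiting.
n(NO2) = (2/1) × 5.123 = 10.25 mol
V(NO2) = nRT/P = 10.25 × 8.314 × 301.95 / 32.7 = 786.9 L

787 L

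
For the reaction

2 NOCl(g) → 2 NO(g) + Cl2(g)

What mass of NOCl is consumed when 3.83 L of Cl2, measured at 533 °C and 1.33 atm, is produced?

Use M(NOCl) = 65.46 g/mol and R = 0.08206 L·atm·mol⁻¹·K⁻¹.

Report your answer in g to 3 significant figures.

n(Cl2) = PV/RT = (1.33 × 3.83) / (0.08206 × 806.15) = 0.07700 mol
n(NOCl) = (2/1) × 0.07700 = 0.1540 mol
m(NOCl) = 0.1540 × 65.46 = 10.08 g

10.1 g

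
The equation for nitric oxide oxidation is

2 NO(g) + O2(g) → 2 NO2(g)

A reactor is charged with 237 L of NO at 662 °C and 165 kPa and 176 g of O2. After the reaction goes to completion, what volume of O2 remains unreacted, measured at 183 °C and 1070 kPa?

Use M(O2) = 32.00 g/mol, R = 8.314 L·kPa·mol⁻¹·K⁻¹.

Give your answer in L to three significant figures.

n(NO) = PV/RT = (165 × 237) / (8.314 × 935.15) = 5.030 mol
n(O2) = 176 / 32.00 = 5.500 mol
For 5.030 mol NO, stoichiometry requires (1/2) × 5.030 = 2.515 mol O2; 5.500 mol is available, so NO is limiting.
n(O2) consumed = (1/2) × 5.030 = 2.515 mol; remaining = 5.500 − 2.515 = 2.985 mol
V(O2) = nRT/P = 2.985 × 8.314 × 456.15 / 1070 = 10.58 L

10.6 L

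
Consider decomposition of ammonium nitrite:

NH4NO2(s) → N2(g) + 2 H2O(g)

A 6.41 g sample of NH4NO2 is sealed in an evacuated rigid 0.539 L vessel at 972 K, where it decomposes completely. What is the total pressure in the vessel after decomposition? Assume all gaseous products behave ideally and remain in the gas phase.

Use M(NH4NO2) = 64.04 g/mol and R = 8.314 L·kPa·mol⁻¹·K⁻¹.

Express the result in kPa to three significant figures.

n(NH4NO2) = 6.41 / 64.04 = 0.1001 mol
n(gas produced) = (3/1) × 0.1001 = 0.3003 mol
P = nRT/V = 0.3003 × 8.314 × 972 / 0.539 = 4502 kPa

4500 kPa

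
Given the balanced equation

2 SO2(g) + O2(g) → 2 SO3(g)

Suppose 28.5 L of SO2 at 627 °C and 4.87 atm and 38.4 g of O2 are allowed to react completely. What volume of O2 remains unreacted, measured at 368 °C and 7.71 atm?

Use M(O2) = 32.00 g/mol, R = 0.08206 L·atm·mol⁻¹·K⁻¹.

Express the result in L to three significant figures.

1.78 L

n(SO2) = PV/RT = (4.87 × 28.5) / (0.08206 × 900.15) = 1.879 mol
n(O2) = 38.4 / 32.00 = 1.200 mol
For 1.879 mol SO2, stoichiometry requires (1/2) × 1.879 = 0.9395 mol O2; 1.200 mol is available, so SO2 is limiting.
n(O2) consumed = (1/2) × 1.879 = 0.9395 mol; remaining = 1.200 − 0.9395 = 0.2605 mol
V(O2) = nRT/P = 0.2605 × 0.08206 × 641.15 / 7.71 = 1.778 L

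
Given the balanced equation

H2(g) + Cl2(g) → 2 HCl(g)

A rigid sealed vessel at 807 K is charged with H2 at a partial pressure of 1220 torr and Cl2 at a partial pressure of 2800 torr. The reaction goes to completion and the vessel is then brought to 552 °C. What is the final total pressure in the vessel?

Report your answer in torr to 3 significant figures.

4110 torr

With V and T fixed, P_i ∝ n_i, so the mole ratios apply directly to partial pressures at 807 K.
P(Cl2) required for 1220 torr of H2 = (1/1) × 1220 = 1220 torr; available 2800 torr, so H2 is limiting.
P(Cl2) remaining = 2800 − (1/1) × 1220 = 1580 torr
P(gaseous products) = (2)/1 × 1220 = 2440 torr
P_total at 807 K = 1580 + 2440 = 4020 torr
Scaling to 552 °C: P = 4020 × 825.15/807 = 4110 torr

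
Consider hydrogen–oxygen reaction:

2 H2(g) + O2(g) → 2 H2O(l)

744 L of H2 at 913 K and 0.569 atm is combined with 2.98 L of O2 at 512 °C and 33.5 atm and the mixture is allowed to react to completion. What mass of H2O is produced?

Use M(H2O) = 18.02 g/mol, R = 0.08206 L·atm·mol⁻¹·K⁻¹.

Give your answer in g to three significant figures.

n(H2) = PV/RT = (0.569 × 744) / (0.08206 × 913) = 5.650 mol
n(O2) = PV/RT = (33.5 × 2.98) / (0.08206 × 785.15) = 1.549 mol
For 5.650 mol H2, stoichiometry requires (1/2) × 5.650 = 2.825 mol O2; 1.549 mol is available, so O2 is limiting.
n(H2O) = (2/1) × 1.549 = 3.098 mol
m(H2O) = 3.098 × 18.02 = 55.83 g

55.8 g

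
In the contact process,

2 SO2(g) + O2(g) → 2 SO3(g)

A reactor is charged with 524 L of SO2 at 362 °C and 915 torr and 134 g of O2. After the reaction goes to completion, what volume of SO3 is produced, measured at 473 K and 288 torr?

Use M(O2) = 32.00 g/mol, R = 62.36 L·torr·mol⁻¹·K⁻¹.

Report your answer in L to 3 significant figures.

858 L

n(SO2) = PV/RT = (915 × 524) / (62.36 × 635.15) = 12.11 mol
n(O2) = 134 / 32.00 = 4.188 mol
For 12.11 mol SO2, stoichiometry requires (1/2) × 12.11 = 6.055 mol O2; 4.188 mol is available, so O2 is limiting.
n(SO3) = (2/1) × 4.188 = 8.376 mol
V(SO3) = nRT/P = 8.376 × 62.36 × 473 / 288 = 857.9 L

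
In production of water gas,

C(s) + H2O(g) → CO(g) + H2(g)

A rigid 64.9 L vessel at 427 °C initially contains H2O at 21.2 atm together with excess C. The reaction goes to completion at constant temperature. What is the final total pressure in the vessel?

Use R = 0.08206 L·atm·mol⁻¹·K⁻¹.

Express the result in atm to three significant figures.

42.4 atm

Since T and V are fixed, P_final/P_initial = n_final/n_initial = 2/1.
P_final = (2/1) × 21.2 = 42.40 atm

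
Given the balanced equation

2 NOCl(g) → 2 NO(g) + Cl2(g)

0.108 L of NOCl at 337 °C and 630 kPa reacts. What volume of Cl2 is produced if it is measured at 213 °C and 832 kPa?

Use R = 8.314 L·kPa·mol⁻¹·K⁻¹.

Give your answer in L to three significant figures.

0.0326 L

n(NOCl) = PV/RT = (630 × 0.108) / (8.314 × 610.15) = 0.01341 mol
n(Cl2) = (1/2) × 0.01341 = 0.006705 mol
V = nRT/P = 0.006705 × 8.314 × 486.15 / 832 = 0.03257 L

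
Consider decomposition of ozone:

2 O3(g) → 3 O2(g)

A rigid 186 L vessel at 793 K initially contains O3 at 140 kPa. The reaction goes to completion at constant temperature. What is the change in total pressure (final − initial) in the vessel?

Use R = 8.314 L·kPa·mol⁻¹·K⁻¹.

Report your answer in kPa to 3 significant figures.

Rigid vessel, constant T ⇒ P scales with total gas moles (2 → 3).
P_final = (3/2) × 140 = 210.0 kPa; ΔP = 210.0 − 140 = 70.00 kPa

70.0 kPa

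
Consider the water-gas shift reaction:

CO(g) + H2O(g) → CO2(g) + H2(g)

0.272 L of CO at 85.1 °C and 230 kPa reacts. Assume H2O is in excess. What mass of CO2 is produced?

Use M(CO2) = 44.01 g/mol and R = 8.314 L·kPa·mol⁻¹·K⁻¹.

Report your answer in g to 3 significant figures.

0.924 g

n(CO) = PV/RT = (230 × 0.272) / (8.314 × 358.25) = 0.02100 mol
n(CO2) = (1/1) × 0.02100 = 0.02100 mol
m(CO2) = 0.02100 × 44.01 = 0.9242 g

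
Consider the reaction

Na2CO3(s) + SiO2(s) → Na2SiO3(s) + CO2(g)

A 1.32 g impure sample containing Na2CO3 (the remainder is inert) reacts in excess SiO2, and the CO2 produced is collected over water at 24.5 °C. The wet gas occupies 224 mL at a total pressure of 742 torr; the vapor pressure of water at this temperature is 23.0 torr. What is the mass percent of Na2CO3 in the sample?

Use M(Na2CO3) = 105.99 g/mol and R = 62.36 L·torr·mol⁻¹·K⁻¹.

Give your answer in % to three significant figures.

69.7 %

P(CO2) = 742 − 23.0 = 719.0 torr
n(CO2) = PV/RT = (719.0 × 0.2240) / (62.36 × 297.65) = 0.008677 mol
n(Na2CO3) = (1/1) × 0.008677 = 0.008677 mol
m(Na2CO3) = 0.008677 × 105.99 = 0.9197 g
%Na2CO3 = 0.9197 / 1.32 × 100 = 69.67%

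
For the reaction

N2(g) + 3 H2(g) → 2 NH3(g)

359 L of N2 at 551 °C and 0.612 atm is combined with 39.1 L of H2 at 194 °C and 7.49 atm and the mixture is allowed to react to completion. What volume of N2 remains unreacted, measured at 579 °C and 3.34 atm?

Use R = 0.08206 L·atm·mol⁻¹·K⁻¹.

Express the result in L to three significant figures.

14.7 L

n(N2) = PV/RT = (0.612 × 359) / (0.08206 × 824.15) = 3.249 mol
n(H2) = PV/RT = (7.49 × 39.1) / (0.08206 × 467.15) = 7.640 mol
For 3.249 mol N2, stoichiometry requires (3/1) × 3.249 = 9.747 mol H2; 7.640 mol is available, so H2 is limiting.
n(N2) consumed = (1/3) × 7.640 = 2.547 mol; remaining = 3.249 − 2.547 = 0.7020 mol
V(N2) = nRT/P = 0.7020 × 0.08206 × 852.15 / 3.34 = 14.70 L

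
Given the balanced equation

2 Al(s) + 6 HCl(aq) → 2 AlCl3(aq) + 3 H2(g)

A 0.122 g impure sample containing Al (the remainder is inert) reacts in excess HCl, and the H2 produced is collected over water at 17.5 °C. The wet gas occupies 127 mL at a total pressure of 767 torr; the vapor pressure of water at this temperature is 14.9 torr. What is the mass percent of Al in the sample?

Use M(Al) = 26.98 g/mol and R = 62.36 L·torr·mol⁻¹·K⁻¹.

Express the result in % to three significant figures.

77.7 %

P(H2) = 767 − 14.9 = 752.1 torr
n(H2) = PV/RT = (752.1 × 0.1270) / (62.36 × 290.65) = 0.005270 mol
n(Al) = (2/3) × 0.005270 = 0.003513 mol
m(Al) = 0.003513 × 26.98 = 0.09478 g
%Al = 0.09478 / 0.122 × 100 = 77.69%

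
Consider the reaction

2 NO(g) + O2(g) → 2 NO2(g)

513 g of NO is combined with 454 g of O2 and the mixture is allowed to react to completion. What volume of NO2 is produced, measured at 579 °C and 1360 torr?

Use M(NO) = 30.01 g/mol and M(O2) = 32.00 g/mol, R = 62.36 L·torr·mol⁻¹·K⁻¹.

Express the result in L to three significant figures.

668 L

n(NO) = 513 / 30.01 = 17.09 mol
n(O2) = 454 / 32.00 = 14.19 mol
For 17.09 mol NO, stoichiometry requires (1/2) × 17.09 = 8.545 mol O2; 14.19 mol is available, so NO is limiting.
n(NO2) = (2/2) × 17.09 = 17.09 mol
V(NO2) = nRT/P = 17.09 × 62.36 × 852.15 / 1360 = 667.8 L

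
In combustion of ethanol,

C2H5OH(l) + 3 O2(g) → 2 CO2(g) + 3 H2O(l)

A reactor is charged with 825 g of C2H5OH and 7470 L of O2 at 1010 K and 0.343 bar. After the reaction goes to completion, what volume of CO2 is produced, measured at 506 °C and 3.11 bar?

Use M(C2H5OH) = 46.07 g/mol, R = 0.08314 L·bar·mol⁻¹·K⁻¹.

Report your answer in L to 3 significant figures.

424 L

n(C2H5OH) = 825 / 46.07 = 17.91 mol
n(O2) = PV/RT = (0.343 × 7470) / (0.08314 × 1010) = 30.51 mol
For 17.91 mol C2H5OH, stoichiometry requires (3/1) × 17.91 = 53.73 mol O2; 30.51 mol is available, so O2 is limiting.
n(CO2) = (2/3) × 30.51 = 20.34 mol
V(CO2) = nRT/P = 20.34 × 0.08314 × 779.15 / 3.11 = 423.7 L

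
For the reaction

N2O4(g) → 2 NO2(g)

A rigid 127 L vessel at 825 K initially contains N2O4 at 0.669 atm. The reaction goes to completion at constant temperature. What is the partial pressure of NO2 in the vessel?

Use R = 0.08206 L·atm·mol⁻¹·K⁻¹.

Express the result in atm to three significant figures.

1.34 atm

n(N2O4)₀ = PV/RT = (0.669 × 127) / (0.08206 × 825) = 1.255 mol
n(NO2) = (2/1) × 1.255 = 2.510 mol
P(NO2) = nRT/V = 2.510 × 0.08206 × 825 / 127 = 1.338 atm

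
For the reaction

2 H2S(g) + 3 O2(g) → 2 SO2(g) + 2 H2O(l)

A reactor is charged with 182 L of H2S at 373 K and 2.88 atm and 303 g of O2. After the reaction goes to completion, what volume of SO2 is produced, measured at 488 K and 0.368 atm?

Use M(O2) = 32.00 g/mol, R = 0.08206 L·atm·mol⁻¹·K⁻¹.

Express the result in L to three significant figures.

n(H2S) = PV/RT = (2.88 × 182) / (0.08206 × 373) = 17.12 mol
n(O2) = 303 / 32.00 = 9.469 mol
For 17.12 mol H2S, stoichiometry requires (3/2) × 17.12 = 25.68 mol O2; 9.469 mol is available, so O2 is limiting.
n(SO2) = (2/3) × 9.469 = 6.313 mol
V(SO2) = nRT/P = 6.313 × 0.08206 × 488 / 0.368 = 687.0 L

687 L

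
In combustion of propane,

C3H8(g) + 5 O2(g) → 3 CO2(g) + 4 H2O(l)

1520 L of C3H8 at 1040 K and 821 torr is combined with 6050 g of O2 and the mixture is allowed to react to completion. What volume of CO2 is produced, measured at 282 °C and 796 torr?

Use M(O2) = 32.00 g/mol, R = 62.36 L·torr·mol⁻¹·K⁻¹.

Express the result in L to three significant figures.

2510 L

n(C3H8) = PV/RT = (821 × 1520) / (62.36 × 1040) = 19.24 mol
n(O2) = 6050 / 32.00 = 189.1 mol
For 19.24 mol C3H8, stoichiometry requires (5/1) × 19.24 = 96.20 mol O2; 189.1 mol is available, so C3H8 is limiting.
n(CO2) = (3/1) × 19.24 = 57.72 mol
V(CO2) = nRT/P = 57.72 × 62.36 × 555.15 / 796 = 2510 L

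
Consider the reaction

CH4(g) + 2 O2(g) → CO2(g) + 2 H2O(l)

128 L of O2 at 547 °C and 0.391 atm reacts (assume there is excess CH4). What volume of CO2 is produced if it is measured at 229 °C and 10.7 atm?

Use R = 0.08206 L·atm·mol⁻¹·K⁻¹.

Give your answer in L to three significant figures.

1.43 L

n(O2) = PV/RT = (0.391 × 128) / (0.08206 × 820.15) = 0.7436 mol
n(CO2) = (1/2) × 0.7436 = 0.3718 mol
V = nRT/P = 0.3718 × 0.08206 × 502.15 / 10.7 = 1.432 L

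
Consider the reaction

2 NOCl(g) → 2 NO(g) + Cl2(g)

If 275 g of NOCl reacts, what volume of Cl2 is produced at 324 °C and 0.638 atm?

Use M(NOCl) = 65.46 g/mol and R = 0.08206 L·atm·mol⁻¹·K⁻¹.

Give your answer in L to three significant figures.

161 L

n(NOCl) = 275.0 / 65.46 = 4.201 mol
n(Cl2) = (1/2) × 4.201 = 2.100 mol
V = nRT/P = 2.100 × 0.08206 × 597.15 / 0.638 = 161.3 L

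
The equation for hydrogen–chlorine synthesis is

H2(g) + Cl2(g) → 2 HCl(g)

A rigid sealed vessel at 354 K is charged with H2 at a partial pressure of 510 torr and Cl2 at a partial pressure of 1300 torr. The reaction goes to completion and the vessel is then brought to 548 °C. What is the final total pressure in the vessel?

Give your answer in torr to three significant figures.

4200 torr

With V and T fixed, P_i ∝ n_i, so the mole ratios apply directly to partial pressures at 354 K.
P(Cl2) required for 510 torr of H2 = (1/1) × 510 = 510.0 torr; available 1300 torr, so H2 is limiting.
P(Cl2) remaining = 1300 − (1/1) × 510 = 790.0 torr
P(gaseous products) = (2)/1 × 510 = 1020 torr
P_total at 354 K = 790.0 + 1020 = 1810 torr
Scaling to 548 °C: P = 1810 × 821.15/354 = 4199 torr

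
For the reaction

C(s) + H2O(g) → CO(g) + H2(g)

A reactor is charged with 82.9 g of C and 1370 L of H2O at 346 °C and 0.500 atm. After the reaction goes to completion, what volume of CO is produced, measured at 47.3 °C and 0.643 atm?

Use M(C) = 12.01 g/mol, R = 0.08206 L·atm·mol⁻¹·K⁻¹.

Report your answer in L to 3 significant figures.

282 L

n(C) = 82.9 / 12.01 = 6.903 mol
n(H2O) = PV/RT = (0.500 × 1370) / (0.08206 × 619.15) = 13.48 mol
For 6.903 mol C, stoichiometry requires (1/1) × 6.903 = 6.903 mol H2O; 13.48 mol is available, so C is limiting.
n(CO) = (1/1) × 6.903 = 6.903 mol
V(CO) = nRT/P = 6.903 × 0.08206 × 320.45 / 0.643 = 282.3 L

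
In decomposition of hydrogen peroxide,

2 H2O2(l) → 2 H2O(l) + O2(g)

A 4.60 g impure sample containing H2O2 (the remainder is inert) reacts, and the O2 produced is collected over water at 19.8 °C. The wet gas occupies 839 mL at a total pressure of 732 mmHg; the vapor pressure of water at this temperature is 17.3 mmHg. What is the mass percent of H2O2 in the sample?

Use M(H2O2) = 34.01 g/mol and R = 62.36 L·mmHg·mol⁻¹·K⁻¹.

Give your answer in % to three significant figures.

P(O2) = 732 − 17.3 = 714.7 mmHg
n(O2) = PV/RT = (714.7 × 0.8390) / (62.36 × 292.95) = 0.03282 mol
n(H2O2) = (2/1) × 0.03282 = 0.06564 mol
m(H2O2) = 0.06564 × 34.01 = 2.232 g
%H2O2 = 2.232 / 4.60 × 100 = 48.52%

48.5 %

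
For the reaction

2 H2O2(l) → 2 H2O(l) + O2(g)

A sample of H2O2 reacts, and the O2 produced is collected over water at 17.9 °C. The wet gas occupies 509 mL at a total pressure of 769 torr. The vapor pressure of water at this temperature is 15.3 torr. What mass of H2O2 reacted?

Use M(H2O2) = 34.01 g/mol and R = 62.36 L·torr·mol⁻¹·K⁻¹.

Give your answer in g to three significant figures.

P(O2) = 769 − 15.3 = 753.7 torr
n(O2) = PV/RT = (753.7 × 0.5090) / (62.36 × 291.05) = 0.02114 mol
n(H2O2) = (2/1) × 0.02114 = 0.04228 mol
m(H2O2) = 0.04228 × 34.01 = 1.438 g

1.44 g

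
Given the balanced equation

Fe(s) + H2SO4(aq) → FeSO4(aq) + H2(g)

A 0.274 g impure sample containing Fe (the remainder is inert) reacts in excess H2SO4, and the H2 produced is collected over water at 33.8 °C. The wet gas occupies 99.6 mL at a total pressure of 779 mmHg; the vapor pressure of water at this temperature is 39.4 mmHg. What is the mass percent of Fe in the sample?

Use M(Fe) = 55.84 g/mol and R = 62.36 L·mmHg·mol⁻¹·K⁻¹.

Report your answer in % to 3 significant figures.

78.4 %

P(H2) = 779 − 39.4 = 739.6 mmHg
n(H2) = PV/RT = (739.6 × 0.09960) / (62.36 × 306.95) = 0.003848 mol
n(Fe) = (1/1) × 0.003848 = 0.003848 mol
m(Fe) = 0.003848 × 55.84 = 0.2149 g
%Fe = 0.2149 / 0.274 × 100 = 78.43%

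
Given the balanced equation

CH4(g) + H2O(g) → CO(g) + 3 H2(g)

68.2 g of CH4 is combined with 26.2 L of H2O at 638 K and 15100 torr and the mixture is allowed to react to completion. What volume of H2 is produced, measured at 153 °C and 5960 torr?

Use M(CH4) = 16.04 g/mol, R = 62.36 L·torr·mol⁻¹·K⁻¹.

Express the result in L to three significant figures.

56.9 L

n(CH4) = 68.2 / 16.04 = 4.252 mol
n(H2O) = PV/RT = (15100 × 26.2) / (62.36 × 638) = 9.944 mol
For 4.252 mol CH4, stoichiometry requires (1/1) × 4.252 = 4.252 mol H2O; 9.944 mol is available, so CH4 is limiting.
n(H2) = (3/1) × 4.252 = 12.76 mol
V(H2) = nRT/P = 12.76 × 62.36 × 426.15 / 5960 = 56.89 L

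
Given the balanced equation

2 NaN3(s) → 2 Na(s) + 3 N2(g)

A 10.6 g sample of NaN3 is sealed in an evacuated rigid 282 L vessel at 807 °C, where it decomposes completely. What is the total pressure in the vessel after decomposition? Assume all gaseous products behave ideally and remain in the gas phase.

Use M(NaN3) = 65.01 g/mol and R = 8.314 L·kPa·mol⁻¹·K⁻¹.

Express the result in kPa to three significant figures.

7.79 kPa

n(NaN3) = 10.6 / 65.01 = 0.1631 mol
n(gas produced) = (3/2) × 0.1631 = 0.2446 mol
P = nRT/V = 0.2446 × 8.314 × 1080.15 / 282 = 7.789 kPa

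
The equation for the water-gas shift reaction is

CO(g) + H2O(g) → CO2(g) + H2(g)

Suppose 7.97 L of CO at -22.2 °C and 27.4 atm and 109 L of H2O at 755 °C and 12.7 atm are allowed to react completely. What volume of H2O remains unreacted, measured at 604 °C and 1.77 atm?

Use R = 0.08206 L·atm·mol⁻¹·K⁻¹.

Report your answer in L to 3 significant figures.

n(CO) = PV/RT = (27.4 × 7.97) / (0.08206 × 250.95) = 10.60 mol
n(H2O) = PV/RT = (12.7 × 109) / (0.08206 × 1028.15) = 16.41 mol
For 10.60 mol CO, stoichiometry requires (1/1) × 10.60 = 10.60 mol H2O; 16.41 mol is available, so CO is limiting.
n(H2O) consumed = (1/1) × 10.60 = 10.60 mol; remaining = 16.41 − 10.60 = 5.810 mol
V(H2O) = nRT/P = 5.810 × 0.08206 × 877.15 / 1.77 = 236.3 L

236 L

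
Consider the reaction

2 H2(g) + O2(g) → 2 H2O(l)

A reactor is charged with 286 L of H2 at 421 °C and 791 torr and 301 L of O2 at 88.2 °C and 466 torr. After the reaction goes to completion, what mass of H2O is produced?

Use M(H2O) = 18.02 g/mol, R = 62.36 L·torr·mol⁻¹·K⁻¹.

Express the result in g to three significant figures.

n(H2) = PV/RT = (791 × 286) / (62.36 × 694.15) = 5.226 mol
n(O2) = PV/RT = (466 × 301) / (62.36 × 361.35) = 6.225 mol
For 5.226 mol H2, stoichiometry requires (1/2) × 5.226 = 2.613 mol O2; 6.225 mol is available, so H2 is limiting.
n(H2O) = (2/2) × 5.226 = 5.226 mol
m(H2O) = 5.226 × 18.02 = 94.17 g

94.2 g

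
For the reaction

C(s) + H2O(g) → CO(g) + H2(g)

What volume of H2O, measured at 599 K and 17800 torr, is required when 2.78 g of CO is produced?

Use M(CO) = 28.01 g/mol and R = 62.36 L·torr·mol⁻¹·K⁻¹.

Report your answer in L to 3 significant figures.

0.208 L

n(CO) = 2.780 / 28.01 = 0.09925 mol
n(H2O) = (1/1) × 0.09925 = 0.09925 mol
V = nRT/P = 0.09925 × 62.36 × 599 / 17800 = 0.2083 L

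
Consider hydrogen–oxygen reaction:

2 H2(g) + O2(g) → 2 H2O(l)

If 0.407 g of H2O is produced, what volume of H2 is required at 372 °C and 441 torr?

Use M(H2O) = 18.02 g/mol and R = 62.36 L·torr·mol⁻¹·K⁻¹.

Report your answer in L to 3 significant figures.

n(H2O) = 0.4070 / 18.02 = 0.02259 mol
n(H2) = (2/2) × 0.02259 = 0.02259 mol
V = nRT/P = 0.02259 × 62.36 × 645.15 / 441 = 2.061 L

2.06 L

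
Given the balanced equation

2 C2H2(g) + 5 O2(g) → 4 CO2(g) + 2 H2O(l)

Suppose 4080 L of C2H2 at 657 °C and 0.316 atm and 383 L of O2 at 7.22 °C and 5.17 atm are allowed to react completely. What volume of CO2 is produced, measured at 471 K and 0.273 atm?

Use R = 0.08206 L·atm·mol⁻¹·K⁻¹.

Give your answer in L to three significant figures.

4780 L

n(C2H2) = PV/RT = (0.316 × 4080) / (0.08206 × 930.15) = 16.89 mol
n(O2) = PV/RT = (5.17 × 383) / (0.08206 × 280.37) = 86.06 mol
For 16.89 mol C2H2, stoichiometry requires (5/2) × 16.89 = 42.23 mol O2; 86.06 mol is available, so C2H2 is limiting.
n(CO2) = (4/2) × 16.89 = 33.78 mol
V(CO2) = nRT/P = 33.78 × 0.08206 × 471 / 0.273 = 4782 L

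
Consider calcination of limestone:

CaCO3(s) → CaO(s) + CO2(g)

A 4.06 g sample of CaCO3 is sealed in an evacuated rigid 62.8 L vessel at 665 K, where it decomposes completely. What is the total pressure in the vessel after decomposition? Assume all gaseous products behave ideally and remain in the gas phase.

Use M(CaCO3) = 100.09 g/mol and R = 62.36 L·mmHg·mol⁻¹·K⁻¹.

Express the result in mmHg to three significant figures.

26.8 mmHg

n(CaCO3) = 4.06 / 100.09 = 0.04056 mol
n(gas produced) = (1/1) × 0.04056 = 0.04056 mol
P = nRT/V = 0.04056 × 62.36 × 665 / 62.8 = 26.78 mmHg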